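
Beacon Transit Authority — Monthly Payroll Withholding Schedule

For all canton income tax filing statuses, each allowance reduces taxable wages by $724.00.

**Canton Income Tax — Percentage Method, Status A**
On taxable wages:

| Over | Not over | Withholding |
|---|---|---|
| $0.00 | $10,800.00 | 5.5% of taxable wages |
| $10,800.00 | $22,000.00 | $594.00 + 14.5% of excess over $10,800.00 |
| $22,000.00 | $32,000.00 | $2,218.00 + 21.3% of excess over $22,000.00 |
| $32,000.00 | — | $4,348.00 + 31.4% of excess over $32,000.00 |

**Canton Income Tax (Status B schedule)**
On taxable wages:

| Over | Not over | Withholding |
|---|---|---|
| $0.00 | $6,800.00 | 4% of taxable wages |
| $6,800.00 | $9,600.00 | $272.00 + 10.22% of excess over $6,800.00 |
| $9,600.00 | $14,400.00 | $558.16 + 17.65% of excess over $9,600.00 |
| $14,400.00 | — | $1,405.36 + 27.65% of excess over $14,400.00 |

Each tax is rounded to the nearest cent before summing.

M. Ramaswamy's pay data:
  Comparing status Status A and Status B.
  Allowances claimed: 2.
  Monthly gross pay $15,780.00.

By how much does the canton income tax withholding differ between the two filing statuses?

Canton Income Tax (Status A): taxable = $15,780.00 − 2×$724.00 = $14,332.00
  $594.00 + 14.5% × ($14,332.00 − $10,800.00) = $594.00 + 14.5% × $3,532.00 = $1,106.14
Canton Income Tax (Status B): taxable = $15,780.00 − 2×$724.00 = $14,332.00
  $558.16 + 17.65% × ($14,332.00 − $9,600.00) = $558.16 + 17.65% × $4,732.00 = $1,393.36
Difference: |$1,106.14 − $1,393.36| = $287.22 (higher under Status B)

$287.22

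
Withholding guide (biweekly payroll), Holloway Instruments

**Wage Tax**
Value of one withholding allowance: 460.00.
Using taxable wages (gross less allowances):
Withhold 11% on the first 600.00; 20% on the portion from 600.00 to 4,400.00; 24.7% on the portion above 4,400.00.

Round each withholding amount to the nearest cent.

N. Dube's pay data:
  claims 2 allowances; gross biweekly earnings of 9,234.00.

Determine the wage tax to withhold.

Wage Tax: taxable = 9,234.00 − 2×460.00 = 8,314.00
  826.00 + 24.7% × (8,314.00 − 4,400.00) = 826.00 + 24.7% × 3,914.00 = 1,792.76

1,792.76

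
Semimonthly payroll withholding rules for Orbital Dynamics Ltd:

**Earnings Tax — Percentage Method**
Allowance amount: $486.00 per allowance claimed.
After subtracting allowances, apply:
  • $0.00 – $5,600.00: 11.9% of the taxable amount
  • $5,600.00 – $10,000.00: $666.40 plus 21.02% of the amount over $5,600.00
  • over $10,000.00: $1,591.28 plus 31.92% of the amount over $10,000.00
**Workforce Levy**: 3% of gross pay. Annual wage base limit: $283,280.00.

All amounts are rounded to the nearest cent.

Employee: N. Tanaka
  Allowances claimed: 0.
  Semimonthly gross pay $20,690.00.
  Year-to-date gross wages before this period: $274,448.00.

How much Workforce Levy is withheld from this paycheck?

Workforce Levy: cap $283,280.00 − YTD $274,448.00 = $8,832.00 subject; 3% × $8,832.00 = $264.96

$264.96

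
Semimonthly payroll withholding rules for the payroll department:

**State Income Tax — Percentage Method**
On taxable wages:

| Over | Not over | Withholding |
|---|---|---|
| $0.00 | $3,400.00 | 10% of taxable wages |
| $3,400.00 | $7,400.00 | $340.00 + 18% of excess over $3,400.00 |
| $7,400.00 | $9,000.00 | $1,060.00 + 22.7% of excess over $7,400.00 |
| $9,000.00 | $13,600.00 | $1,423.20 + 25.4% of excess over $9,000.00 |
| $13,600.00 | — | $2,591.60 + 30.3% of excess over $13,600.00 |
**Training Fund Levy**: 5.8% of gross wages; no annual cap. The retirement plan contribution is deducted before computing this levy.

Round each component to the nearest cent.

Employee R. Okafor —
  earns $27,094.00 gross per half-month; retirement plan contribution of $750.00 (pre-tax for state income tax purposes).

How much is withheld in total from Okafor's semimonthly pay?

State Income Tax: taxable = $27,094.00 − $750.00 = $26,344.00
  $2,591.60 + 30.3% × ($26,344.00 − $13,600.00) = $2,591.60 + 30.3% × $12,744.00 = $6,453.03
Training Fund Levy: 5.8% × $26,344.00 = $1,527.95
Total: $6,453.03 + $1,527.95 = $7,980.98

$7,980.98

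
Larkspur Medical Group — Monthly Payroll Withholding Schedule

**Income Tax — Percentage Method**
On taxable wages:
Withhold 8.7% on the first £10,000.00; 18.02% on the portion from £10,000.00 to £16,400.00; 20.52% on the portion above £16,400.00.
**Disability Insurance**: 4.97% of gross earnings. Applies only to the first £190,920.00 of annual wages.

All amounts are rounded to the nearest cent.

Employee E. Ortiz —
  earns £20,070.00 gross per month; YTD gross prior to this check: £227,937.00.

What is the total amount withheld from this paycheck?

£2,776.36

Income Tax: taxable = £20,070.00
  £2,023.28 + 20.52% × (£20,070.00 − £16,400.00) = £2,023.28 + 20.52% × £3,670.00 = £2,776.36
Disability Insurance: YTD £227,937.00 ≥ cap £190,920.00 → £0.00
Total: £2,776.36 + £0.00 = £2,776.36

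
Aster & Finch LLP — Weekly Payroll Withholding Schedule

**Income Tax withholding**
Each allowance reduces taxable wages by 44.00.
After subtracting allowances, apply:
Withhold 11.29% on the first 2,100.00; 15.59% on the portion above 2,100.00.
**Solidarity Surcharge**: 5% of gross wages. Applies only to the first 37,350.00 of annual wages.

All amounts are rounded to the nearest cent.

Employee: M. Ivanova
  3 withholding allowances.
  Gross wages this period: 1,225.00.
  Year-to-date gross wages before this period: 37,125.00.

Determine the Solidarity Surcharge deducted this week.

11.25

Solidarity Surcharge: cap 37,350.00 − YTD 37,125.00 = 225.00 subject; 5% × 225.00 = 11.25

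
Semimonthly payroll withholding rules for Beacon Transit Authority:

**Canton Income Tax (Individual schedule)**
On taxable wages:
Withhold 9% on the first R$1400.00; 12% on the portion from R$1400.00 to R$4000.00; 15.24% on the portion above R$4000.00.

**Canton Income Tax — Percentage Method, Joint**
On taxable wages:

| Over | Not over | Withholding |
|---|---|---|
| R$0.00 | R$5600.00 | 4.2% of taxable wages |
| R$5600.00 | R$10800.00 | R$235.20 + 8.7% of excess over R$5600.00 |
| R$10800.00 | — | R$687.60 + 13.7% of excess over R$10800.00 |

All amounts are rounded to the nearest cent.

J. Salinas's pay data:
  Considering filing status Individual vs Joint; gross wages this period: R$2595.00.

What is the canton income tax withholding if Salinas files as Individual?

R$269.40

Canton Income Tax (Individual): taxable = R$2595.00
  R$126.00 + 12% × (R$2595.00 − R$1400.00) = R$126.00 + 12% × R$1195.00 = R$269.40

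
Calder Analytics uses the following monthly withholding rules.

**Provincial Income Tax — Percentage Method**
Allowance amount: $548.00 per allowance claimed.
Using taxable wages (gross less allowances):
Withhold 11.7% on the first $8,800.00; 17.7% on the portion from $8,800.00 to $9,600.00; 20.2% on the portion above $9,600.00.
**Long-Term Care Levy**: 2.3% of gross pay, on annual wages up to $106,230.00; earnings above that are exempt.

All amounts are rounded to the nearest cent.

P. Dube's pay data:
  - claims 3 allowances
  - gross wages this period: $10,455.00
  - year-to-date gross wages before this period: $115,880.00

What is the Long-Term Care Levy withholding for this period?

Long-Term Care Levy: YTD $115,880.00 ≥ cap $106,230.00 → $0.00

$0.00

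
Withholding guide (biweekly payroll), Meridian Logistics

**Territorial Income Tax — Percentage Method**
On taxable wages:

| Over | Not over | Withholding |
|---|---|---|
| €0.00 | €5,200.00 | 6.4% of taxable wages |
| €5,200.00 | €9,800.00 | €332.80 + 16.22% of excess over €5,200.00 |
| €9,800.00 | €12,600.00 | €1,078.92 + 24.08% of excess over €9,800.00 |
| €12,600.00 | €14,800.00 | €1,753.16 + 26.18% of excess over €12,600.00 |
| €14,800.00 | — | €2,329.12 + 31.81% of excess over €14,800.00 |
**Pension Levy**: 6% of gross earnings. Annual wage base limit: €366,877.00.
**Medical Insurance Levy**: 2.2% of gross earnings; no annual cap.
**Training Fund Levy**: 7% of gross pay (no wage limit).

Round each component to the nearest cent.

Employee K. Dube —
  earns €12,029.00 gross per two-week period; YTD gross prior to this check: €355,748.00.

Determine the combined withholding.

€3,390.07

Territorial Income Tax: taxable = €12,029.00
  €1,078.92 + 24.08% × (€12,029.00 − €9,800.00) = €1,078.92 + 24.08% × €2,229.00 = €1,615.66
Pension Levy: cap €366,877.00 − YTD €355,748.00 = €11,129.00 subject; 6% × €11,129.00 = €667.74
Medical Insurance Levy: 2.2% × €12,029.00 = €264.64
Training Fund Levy: 7% × €12,029.00 = €842.03
Total: €1,615.66 + €667.74 + €264.64 + €842.03 = €3,390.07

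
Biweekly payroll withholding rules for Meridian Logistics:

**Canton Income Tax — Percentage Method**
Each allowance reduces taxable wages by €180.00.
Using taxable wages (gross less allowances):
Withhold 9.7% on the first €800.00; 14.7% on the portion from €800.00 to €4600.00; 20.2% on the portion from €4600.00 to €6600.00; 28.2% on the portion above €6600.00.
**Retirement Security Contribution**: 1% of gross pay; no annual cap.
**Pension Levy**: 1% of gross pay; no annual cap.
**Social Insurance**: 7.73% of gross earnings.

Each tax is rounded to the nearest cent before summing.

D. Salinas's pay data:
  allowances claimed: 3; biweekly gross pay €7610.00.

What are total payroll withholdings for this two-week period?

Canton Income Tax: taxable = €7610.00 − 3×€180.00 = €7070.00
  €1040.20 + 28.2% × (€7070.00 − €6600.00) = €1040.20 + 28.2% × €470.00 = €1172.74
Retirement Security Contribution: 1% × €7610.00 = €76.10
Pension Levy: 1% × €7610.00 = €76.10
Social Insurance: 7.73% × €7610.00 = €588.25
Total: €1172.74 + €76.10 + €76.10 + €588.25 = €1913.19

€1913.19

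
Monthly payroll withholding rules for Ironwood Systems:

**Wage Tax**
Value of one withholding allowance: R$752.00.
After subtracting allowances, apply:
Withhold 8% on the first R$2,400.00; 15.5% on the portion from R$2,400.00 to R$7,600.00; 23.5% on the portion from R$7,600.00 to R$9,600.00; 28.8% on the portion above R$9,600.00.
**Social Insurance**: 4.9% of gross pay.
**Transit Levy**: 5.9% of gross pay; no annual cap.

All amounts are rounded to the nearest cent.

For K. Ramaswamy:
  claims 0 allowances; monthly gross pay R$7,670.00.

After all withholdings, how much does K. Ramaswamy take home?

R$5,827.19

Wage Tax: taxable = R$7,670.00
  R$998.00 + 23.5% × (R$7,670.00 − R$7,600.00) = R$998.00 + 23.5% × R$70.00 = R$1,014.45
Social Insurance: 4.9% × R$7,670.00 = R$375.83
Transit Levy: 5.9% × R$7,670.00 = R$452.53
Total withheld: R$1,014.45 + R$375.83 + R$452.53 = R$1,842.81
Net pay: R$7,670.00 − R$1,842.81 = R$5,827.19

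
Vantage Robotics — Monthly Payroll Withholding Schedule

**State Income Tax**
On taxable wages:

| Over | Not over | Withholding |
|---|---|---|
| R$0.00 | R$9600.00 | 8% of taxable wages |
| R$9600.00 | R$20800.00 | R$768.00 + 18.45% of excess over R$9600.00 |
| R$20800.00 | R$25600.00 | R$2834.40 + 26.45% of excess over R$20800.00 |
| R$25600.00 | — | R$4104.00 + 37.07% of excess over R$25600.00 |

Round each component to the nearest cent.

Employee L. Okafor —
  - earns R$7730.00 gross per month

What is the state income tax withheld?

State Income Tax: taxable = R$7730.00
  8% × R$7730.00 = R$618.40

R$618.40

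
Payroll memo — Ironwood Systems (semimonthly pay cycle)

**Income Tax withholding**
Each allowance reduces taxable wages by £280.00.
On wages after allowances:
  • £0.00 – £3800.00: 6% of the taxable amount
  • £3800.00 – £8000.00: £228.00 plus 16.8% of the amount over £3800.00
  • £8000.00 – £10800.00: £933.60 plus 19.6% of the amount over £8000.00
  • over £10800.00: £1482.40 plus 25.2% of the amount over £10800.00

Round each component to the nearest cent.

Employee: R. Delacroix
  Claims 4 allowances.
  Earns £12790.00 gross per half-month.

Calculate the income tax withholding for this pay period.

£1701.64

Income Tax: taxable = £12790.00 − 4×£280.00 = £11670.00
  £1482.40 + 25.2% × (£11670.00 − £10800.00) = £1482.40 + 25.2% × £870.00 = £1701.64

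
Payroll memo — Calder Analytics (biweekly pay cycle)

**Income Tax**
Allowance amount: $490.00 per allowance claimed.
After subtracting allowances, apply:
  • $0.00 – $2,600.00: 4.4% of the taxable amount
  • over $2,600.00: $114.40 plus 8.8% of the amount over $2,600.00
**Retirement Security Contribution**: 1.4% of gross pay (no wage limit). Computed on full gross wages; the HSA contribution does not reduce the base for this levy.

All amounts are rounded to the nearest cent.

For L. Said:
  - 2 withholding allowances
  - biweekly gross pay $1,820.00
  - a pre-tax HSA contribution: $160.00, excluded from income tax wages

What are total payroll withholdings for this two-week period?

Income Tax: taxable = $1,820.00 − $160.00 − 2×$490.00 = $680.00
  4.4% × $680.00 = $29.92
Retirement Security Contribution: 1.4% × $1,820.00 = $25.48
Total: $29.92 + $25.48 = $55.40

$55.40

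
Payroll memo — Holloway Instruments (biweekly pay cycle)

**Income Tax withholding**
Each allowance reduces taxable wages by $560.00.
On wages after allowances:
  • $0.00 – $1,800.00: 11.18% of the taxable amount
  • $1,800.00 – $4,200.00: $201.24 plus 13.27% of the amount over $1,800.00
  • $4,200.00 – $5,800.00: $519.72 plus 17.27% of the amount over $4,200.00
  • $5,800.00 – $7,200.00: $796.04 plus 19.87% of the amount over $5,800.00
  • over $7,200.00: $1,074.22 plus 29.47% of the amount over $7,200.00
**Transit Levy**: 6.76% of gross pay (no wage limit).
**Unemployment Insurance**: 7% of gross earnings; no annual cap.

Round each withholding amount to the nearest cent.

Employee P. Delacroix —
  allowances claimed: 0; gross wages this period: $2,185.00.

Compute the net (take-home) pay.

Income Tax: taxable = $2,185.00
  $201.24 + 13.27% × ($2,185.00 − $1,800.00) = $201.24 + 13.27% × $385.00 = $252.33
Transit Levy: 6.76% × $2,185.00 = $147.71
Unemployment Insurance: 7% × $2,185.00 = $152.95
Total withheld: $252.33 + $147.71 + $152.95 = $552.99
Net pay: $2,185.00 − $552.99 = $1,632.01

$1,632.01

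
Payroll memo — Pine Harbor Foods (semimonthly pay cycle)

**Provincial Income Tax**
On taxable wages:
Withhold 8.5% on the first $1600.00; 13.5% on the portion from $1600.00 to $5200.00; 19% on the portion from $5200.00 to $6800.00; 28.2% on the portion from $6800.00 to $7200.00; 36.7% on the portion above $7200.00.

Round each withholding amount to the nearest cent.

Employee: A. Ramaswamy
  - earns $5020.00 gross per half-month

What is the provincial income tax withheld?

$597.70

Provincial Income Tax: taxable = $5020.00
  $136.00 + 13.5% × ($5020.00 − $1600.00) = $136.00 + 13.5% × $3420.00 = $597.70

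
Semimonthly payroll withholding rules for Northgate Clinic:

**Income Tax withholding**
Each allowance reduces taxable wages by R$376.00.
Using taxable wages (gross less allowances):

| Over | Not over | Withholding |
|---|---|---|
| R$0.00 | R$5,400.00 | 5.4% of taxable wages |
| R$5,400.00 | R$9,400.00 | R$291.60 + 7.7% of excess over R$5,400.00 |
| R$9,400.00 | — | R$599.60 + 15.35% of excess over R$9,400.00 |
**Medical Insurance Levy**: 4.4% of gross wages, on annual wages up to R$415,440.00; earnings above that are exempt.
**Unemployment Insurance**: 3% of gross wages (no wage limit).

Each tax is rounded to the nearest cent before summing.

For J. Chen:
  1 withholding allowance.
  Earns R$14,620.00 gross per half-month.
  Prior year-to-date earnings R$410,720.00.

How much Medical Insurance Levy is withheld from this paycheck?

R$207.68

Medical Insurance Levy: cap R$415,440.00 − YTD R$410,720.00 = R$4,720.00 subject; 4.4% × R$4,720.00 = R$207.68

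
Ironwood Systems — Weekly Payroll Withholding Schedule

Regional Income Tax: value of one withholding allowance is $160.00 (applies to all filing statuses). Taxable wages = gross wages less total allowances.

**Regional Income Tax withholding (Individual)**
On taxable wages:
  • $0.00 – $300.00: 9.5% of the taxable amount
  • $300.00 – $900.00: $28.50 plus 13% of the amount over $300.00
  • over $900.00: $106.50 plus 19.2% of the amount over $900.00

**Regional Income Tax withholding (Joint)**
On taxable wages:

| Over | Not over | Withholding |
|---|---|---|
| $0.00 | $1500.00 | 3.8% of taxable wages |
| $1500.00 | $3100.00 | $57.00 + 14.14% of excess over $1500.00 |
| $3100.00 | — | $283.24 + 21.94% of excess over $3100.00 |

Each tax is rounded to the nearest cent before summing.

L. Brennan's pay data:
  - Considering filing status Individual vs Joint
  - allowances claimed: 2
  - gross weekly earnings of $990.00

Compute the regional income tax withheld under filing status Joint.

Regional Income Tax (Joint): taxable = $990.00 − 2×$160.00 = $670.00
  3.8% × $670.00 = $25.46

$25.46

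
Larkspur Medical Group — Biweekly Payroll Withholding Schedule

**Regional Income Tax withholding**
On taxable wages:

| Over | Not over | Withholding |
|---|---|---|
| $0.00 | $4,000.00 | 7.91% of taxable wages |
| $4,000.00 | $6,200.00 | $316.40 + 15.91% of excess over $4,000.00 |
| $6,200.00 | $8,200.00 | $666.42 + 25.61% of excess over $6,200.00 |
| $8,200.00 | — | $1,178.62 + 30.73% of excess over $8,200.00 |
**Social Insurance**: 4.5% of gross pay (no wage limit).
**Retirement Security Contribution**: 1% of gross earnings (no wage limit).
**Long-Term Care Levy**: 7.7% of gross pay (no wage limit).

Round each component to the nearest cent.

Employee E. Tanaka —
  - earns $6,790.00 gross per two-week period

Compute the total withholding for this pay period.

Regional Income Tax: taxable = $6,790.00
  $666.42 + 25.61% × ($6,790.00 − $6,200.00) = $666.42 + 25.61% × $590.00 = $817.52
Social Insurance: 4.5% × $6,790.00 = $305.55
Retirement Security Contribution: 1% × $6,790.00 = $67.90
Long-Term Care Levy: 7.7% × $6,790.00 = $522.83
Total: $817.52 + $305.55 + $67.90 + $522.83 = $1,713.80

$1,713.80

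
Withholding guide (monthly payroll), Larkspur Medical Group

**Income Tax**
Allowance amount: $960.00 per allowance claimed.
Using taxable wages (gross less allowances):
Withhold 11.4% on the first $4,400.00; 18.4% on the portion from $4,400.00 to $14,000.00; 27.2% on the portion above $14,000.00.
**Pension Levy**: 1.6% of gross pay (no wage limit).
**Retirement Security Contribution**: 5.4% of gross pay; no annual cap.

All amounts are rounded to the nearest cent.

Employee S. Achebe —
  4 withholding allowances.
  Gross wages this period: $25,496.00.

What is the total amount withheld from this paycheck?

Income Tax: taxable = $25,496.00 − 4×$960.00 = $21,656.00
  $2,268.00 + 27.2% × ($21,656.00 − $14,000.00) = $2,268.00 + 27.2% × $7,656.00 = $4,350.43
Pension Levy: 1.6% × $25,496.00 = $407.94
Retirement Security Contribution: 5.4% × $25,496.00 = $1,376.78
Total: $4,350.43 + $407.94 + $1,376.78 = $6,135.15

$6,135.15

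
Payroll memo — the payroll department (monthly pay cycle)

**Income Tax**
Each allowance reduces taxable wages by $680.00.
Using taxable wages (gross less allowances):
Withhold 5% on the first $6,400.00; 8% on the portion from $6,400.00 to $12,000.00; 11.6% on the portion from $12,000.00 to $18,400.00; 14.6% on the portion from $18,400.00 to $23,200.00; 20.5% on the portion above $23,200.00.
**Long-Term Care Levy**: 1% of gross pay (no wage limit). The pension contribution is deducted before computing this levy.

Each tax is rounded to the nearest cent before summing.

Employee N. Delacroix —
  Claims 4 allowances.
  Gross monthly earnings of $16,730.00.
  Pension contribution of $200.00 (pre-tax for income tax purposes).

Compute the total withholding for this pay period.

Income Tax: taxable = $16,730.00 − $200.00 − 4×$680.00 = $13,810.00
  $768.00 + 11.6% × ($13,810.00 − $12,000.00) = $768.00 + 11.6% × $1,810.00 = $977.96
Long-Term Care Levy: 1% × $16,530.00 = $165.30
Total: $977.96 + $165.30 = $1,143.26

$1,143.26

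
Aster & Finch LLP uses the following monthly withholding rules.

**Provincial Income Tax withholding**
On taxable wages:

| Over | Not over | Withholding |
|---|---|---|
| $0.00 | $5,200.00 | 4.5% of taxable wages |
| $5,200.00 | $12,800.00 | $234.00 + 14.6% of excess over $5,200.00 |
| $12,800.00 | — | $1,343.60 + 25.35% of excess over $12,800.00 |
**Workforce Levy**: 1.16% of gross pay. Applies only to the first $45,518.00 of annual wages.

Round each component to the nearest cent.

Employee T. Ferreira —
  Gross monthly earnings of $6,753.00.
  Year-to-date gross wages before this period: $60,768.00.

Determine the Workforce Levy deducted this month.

Workforce Levy: YTD $60,768.00 ≥ cap $45,518.00 → $0.00

$0.00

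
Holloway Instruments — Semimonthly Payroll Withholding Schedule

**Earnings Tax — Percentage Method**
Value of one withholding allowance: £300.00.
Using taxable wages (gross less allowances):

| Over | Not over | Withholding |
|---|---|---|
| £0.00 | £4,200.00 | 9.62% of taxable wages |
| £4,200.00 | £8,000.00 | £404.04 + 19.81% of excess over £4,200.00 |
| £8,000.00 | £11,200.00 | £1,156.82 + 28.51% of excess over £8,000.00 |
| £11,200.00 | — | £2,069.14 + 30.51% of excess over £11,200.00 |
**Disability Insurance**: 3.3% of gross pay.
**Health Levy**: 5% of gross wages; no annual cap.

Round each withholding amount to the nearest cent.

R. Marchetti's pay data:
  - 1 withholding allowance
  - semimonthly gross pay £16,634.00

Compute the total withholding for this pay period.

£5,016.14

Earnings Tax: taxable = £16,634.00 − 1×£300.00 = £16,334.00
  £2,069.14 + 30.51% × (£16,334.00 − £11,200.00) = £2,069.14 + 30.51% × £5,134.00 = £3,635.52
Disability Insurance: 3.3% × £16,634.00 = £548.92
Health Levy: 5% × £16,634.00 = £831.70
Total: £3,635.52 + £548.92 + £831.70 = £5,016.14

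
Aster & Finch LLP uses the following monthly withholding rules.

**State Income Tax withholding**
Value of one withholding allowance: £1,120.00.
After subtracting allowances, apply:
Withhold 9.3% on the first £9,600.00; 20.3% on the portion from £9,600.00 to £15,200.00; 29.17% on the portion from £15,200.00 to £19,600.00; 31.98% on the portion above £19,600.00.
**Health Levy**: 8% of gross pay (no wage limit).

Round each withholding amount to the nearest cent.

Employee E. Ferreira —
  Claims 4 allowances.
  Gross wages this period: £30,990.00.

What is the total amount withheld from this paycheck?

State Income Tax: taxable = £30,990.00 − 4×£1,120.00 = £26,510.00
  £3,313.08 + 31.98% × (£26,510.00 − £19,600.00) = £3,313.08 + 31.98% × £6,910.00 = £5,522.90
Health Levy: 8% × £30,990.00 = £2,479.20
Total: £5,522.90 + £2,479.20 = £8,002.10

£8,002.10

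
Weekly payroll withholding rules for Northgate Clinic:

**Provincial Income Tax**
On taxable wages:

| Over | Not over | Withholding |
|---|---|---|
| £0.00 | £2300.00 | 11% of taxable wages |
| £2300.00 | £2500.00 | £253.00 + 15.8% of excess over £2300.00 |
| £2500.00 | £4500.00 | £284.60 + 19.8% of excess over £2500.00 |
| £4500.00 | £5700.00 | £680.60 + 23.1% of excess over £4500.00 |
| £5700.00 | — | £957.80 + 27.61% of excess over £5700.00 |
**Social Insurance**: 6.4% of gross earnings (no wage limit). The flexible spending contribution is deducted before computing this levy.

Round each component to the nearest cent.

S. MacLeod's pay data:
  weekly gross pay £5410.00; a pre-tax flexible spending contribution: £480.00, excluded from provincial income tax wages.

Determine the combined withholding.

£1095.45

Provincial Income Tax: taxable = £5410.00 − £480.00 = £4930.00
  £680.60 + 23.1% × (£4930.00 − £4500.00) = £680.60 + 23.1% × £430.00 = £779.93
Social Insurance: 6.4% × £4930.00 = £315.52
Total: £779.93 + £315.52 = £1095.45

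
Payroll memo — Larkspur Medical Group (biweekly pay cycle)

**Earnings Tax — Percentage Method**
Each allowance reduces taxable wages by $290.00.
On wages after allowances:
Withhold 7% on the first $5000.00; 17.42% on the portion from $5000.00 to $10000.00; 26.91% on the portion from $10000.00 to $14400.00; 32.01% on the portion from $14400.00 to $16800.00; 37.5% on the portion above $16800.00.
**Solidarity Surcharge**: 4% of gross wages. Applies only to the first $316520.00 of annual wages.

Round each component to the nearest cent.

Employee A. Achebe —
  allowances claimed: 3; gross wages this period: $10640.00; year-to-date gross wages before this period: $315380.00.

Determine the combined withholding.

$1226.53

Earnings Tax: taxable = $10640.00 − 3×$290.00 = $9770.00
  $350.00 + 17.42% × ($9770.00 − $5000.00) = $350.00 + 17.42% × $4770.00 = $1180.93
Solidarity Surcharge: cap $316520.00 − YTD $315380.00 = $1140.00 subject; 4% × $1140.00 = $45.60
Total: $1180.93 + $45.60 = $1226.53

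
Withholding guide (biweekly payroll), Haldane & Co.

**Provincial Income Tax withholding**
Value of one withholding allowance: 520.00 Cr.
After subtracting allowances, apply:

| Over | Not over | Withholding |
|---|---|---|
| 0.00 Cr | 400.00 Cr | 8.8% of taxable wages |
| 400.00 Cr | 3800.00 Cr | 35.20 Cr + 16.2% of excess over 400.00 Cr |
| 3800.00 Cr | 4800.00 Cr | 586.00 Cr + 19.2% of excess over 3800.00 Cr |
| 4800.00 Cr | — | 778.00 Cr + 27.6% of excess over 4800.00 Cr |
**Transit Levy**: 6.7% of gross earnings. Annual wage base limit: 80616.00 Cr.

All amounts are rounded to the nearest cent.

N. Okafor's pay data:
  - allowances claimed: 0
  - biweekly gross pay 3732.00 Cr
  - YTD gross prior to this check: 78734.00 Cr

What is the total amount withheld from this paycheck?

Provincial Income Tax: taxable = 3732.00 Cr
  35.20 Cr + 16.2% × (3732.00 Cr − 400.00 Cr) = 35.20 Cr + 16.2% × 3332.00 Cr = 574.98 Cr
Transit Levy: cap 80616.00 Cr − YTD 78734.00 Cr = 1882.00 Cr subject; 6.7% × 1882.00 Cr = 126.09 Cr
Total: 574.98 Cr + 126.09 Cr = 701.07 Cr

701.07 Cr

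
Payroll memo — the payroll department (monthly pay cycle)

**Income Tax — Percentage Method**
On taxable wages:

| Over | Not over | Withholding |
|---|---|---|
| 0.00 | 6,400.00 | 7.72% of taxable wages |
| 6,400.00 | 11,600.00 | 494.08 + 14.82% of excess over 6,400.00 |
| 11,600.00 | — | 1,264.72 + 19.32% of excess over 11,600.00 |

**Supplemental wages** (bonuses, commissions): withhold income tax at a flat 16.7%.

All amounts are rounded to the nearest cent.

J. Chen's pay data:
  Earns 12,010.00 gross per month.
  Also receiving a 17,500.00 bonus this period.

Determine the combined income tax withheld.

4,266.43

Income Tax: taxable = 12,010.00
  1,264.72 + 19.32% × (12,010.00 − 11,600.00) = 1,264.72 + 19.32% × 410.00 = 1,343.93
Supplemental (16.7% flat on bonus): 16.7% × 17,500.00 = 2,922.50
Total income tax: 1,343.93 + 2,922.50 = 4,266.43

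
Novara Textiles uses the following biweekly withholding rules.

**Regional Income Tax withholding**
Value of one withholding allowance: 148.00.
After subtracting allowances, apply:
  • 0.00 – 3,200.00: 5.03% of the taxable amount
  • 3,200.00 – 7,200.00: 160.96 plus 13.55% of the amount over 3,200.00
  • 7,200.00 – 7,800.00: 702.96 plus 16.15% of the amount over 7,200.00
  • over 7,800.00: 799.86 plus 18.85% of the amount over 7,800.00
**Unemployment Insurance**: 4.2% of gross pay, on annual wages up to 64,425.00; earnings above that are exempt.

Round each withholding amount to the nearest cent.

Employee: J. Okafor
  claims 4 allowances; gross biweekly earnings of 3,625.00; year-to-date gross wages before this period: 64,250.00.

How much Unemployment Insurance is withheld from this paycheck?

Unemployment Insurance: cap 64,425.00 − YTD 64,250.00 = 175.00 subject; 4.2% × 175.00 = 7.35

7.35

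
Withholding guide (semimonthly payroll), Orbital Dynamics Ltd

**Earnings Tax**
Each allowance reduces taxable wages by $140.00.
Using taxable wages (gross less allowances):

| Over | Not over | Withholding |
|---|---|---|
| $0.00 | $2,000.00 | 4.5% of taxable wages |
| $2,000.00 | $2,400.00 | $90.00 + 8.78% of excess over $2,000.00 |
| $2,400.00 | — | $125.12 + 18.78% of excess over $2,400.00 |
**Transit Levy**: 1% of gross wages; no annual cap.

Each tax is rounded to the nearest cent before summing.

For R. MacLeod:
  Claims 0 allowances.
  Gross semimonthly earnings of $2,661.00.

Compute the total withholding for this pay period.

$200.75

Earnings Tax: taxable = $2,661.00
  $125.12 + 18.78% × ($2,661.00 − $2,400.00) = $125.12 + 18.78% × $261.00 = $174.14
Transit Levy: 1% × $2,661.00 = $26.61
Total: $174.14 + $26.61 = $200.75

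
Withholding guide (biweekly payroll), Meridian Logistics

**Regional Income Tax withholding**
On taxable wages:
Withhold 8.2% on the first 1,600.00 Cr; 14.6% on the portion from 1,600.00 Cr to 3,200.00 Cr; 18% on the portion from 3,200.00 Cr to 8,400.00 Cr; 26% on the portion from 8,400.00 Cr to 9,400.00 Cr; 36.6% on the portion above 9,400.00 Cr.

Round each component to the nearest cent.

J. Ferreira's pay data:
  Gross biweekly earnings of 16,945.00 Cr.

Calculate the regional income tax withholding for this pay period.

Regional Income Tax: taxable = 16,945.00 Cr
  1,560.80 Cr + 36.6% × (16,945.00 Cr − 9,400.00 Cr) = 1,560.80 Cr + 36.6% × 7,545.00 Cr = 4,322.27 Cr

4,322.27 Cr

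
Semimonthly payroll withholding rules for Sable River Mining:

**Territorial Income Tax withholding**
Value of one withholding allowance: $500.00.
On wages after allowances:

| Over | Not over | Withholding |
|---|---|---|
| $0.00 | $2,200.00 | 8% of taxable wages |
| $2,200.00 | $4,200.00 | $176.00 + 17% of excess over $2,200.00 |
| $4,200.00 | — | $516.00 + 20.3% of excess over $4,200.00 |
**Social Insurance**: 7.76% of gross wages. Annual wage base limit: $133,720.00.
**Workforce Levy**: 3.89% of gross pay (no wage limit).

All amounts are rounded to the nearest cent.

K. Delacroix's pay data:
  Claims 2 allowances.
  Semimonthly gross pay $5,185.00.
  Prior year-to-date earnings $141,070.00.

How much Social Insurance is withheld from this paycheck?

$0.00

Social Insurance: YTD $141,070.00 ≥ cap $133,720.00 → $0.00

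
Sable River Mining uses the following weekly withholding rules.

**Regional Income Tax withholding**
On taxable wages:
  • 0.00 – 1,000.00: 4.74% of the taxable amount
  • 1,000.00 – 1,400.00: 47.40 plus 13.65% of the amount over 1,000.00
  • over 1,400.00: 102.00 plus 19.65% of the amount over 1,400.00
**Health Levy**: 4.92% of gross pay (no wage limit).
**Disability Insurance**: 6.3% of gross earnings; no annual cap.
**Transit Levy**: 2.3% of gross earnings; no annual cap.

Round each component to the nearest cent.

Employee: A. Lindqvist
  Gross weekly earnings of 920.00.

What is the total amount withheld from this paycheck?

167.99

Regional Income Tax: taxable = 920.00
  4.74% × 920.00 = 43.61
Health Levy: 4.92% × 920.00 = 45.26
Disability Insurance: 6.3% × 920.00 = 57.96
Transit Levy: 2.3% × 920.00 = 21.16
Total: 43.61 + 45.26 + 57.96 + 21.16 = 167.99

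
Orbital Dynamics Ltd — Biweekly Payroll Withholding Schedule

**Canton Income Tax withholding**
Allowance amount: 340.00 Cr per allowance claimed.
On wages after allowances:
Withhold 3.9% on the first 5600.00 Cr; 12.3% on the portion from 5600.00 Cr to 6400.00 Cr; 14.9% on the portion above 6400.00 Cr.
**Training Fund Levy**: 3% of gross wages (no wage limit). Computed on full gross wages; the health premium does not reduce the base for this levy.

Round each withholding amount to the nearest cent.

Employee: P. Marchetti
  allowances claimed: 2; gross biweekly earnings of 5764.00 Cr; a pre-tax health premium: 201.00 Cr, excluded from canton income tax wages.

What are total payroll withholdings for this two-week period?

Canton Income Tax: taxable = 5764.00 Cr − 201.00 Cr − 2×340.00 Cr = 4883.00 Cr
  3.9% × 4883.00 Cr = 190.44 Cr
Training Fund Levy: 3% × 5764.00 Cr = 172.92 Cr
Total: 190.44 Cr + 172.92 Cr = 363.36 Cr

363.36 Cr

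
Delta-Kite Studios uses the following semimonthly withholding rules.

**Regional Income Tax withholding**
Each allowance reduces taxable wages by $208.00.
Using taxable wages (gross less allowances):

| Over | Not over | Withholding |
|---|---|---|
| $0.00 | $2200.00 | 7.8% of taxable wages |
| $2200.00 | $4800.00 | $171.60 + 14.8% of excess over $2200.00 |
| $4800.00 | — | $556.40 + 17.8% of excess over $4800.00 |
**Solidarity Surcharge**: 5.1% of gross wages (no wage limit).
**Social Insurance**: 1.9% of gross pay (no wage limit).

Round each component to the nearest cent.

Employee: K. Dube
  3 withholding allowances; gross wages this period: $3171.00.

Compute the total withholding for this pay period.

Regional Income Tax: taxable = $3171.00 − 3×$208.00 = $2547.00
  $171.60 + 14.8% × ($2547.00 − $2200.00) = $171.60 + 14.8% × $347.00 = $222.96
Solidarity Surcharge: 5.1% × $3171.00 = $161.72
Social Insurance: 1.9% × $3171.00 = $60.25
Total: $222.96 + $161.72 + $60.25 = $444.93

$444.93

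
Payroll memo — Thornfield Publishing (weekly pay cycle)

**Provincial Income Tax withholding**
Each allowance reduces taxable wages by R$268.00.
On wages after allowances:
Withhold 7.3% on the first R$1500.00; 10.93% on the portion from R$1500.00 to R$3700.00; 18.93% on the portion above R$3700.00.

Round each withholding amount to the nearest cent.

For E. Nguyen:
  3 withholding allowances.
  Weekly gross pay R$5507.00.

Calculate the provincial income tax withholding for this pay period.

R$539.83

Provincial Income Tax: taxable = R$5507.00 − 3×R$268.00 = R$4703.00
  R$349.96 + 18.93% × (R$4703.00 − R$3700.00) = R$349.96 + 18.93% × R$1003.00 = R$539.83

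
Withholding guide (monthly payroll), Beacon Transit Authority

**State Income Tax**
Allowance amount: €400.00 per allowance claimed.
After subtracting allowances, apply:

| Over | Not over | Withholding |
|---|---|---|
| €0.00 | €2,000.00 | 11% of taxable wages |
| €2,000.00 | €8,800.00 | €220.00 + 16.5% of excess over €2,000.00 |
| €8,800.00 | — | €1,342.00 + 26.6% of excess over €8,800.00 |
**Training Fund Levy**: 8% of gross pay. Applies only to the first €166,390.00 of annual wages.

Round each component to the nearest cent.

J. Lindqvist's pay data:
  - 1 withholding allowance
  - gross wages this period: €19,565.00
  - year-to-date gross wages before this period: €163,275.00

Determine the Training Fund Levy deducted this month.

Training Fund Levy: cap €166,390.00 − YTD €163,275.00 = €3,115.00 subject; 8% × €3,115.00 = €249.20

€249.20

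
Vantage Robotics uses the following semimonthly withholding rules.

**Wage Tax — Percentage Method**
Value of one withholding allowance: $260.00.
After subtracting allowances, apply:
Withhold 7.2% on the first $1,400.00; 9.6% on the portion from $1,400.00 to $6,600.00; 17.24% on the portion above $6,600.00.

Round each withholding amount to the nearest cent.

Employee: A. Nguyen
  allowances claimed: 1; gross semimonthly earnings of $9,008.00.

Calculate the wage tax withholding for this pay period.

$970.32

Wage Tax: taxable = $9,008.00 − 1×$260.00 = $8,748.00
  $600.00 + 17.24% × ($8,748.00 − $6,600.00) = $600.00 + 17.24% × $2,148.00 = $970.32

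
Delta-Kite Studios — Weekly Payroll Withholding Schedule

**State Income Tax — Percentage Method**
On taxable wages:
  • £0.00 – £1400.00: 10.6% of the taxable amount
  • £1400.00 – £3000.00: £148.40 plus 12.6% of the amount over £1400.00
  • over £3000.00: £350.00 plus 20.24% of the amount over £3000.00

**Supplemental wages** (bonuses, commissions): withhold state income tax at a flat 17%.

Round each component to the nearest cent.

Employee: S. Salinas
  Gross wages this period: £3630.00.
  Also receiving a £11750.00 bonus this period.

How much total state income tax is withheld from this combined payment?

£2475.01

State Income Tax: taxable = £3630.00
  £350.00 + 20.24% × (£3630.00 − £3000.00) = £350.00 + 20.24% × £630.00 = £477.51
Supplemental (17% flat on bonus): 17% × £11750.00 = £1997.50
Total state income tax: £477.51 + £1997.50 = £2475.01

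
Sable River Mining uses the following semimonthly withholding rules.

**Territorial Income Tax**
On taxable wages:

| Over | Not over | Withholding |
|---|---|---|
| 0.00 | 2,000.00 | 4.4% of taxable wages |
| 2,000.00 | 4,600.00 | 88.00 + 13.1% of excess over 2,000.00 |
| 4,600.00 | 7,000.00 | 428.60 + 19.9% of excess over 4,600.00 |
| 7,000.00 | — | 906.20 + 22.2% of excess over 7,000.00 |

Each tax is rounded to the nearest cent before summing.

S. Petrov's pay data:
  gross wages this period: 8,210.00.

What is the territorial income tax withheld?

1,174.82

Territorial Income Tax: taxable = 8,210.00
  906.20 + 22.2% × (8,210.00 − 7,000.00) = 906.20 + 22.2% × 1,210.00 = 1,174.82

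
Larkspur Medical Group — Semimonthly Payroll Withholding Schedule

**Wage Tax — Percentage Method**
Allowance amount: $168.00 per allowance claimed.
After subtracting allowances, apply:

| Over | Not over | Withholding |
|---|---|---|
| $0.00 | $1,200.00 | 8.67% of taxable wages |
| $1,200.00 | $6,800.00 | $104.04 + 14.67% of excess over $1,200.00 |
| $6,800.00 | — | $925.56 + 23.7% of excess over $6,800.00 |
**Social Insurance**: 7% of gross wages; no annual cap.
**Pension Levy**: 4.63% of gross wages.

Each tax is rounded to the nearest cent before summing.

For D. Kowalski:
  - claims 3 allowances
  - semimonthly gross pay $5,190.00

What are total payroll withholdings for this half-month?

$1,219.04

Wage Tax: taxable = $5,190.00 − 3×$168.00 = $4,686.00
  $104.04 + 14.67% × ($4,686.00 − $1,200.00) = $104.04 + 14.67% × $3,486.00 = $615.44
Social Insurance: 7% × $5,190.00 = $363.30
Pension Levy: 4.63% × $5,190.00 = $240.30
Total: $615.44 + $363.30 + $240.30 = $1,219.04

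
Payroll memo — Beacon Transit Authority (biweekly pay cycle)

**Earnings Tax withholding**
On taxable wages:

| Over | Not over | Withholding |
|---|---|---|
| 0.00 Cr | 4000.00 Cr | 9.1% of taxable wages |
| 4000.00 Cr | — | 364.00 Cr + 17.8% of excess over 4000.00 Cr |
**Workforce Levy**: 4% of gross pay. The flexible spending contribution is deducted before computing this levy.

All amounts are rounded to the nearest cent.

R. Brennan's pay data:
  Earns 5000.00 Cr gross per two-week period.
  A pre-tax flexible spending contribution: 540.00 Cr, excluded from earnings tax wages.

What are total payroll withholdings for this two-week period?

624.28 Cr

Earnings Tax: taxable = 5000.00 Cr − 540.00 Cr = 4460.00 Cr
  364.00 Cr + 17.8% × (4460.00 Cr − 4000.00 Cr) = 364.00 Cr + 17.8% × 460.00 Cr = 445.88 Cr
Workforce Levy: 4% × 4460.00 Cr = 178.40 Cr
Total: 445.88 Cr + 178.40 Cr = 624.28 Cr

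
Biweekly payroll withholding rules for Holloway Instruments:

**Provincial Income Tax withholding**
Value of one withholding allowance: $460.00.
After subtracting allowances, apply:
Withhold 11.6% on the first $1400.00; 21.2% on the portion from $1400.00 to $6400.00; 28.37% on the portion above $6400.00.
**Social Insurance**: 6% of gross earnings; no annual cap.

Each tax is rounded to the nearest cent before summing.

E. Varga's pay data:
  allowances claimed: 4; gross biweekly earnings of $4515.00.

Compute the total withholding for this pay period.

$703.60

Provincial Income Tax: taxable = $4515.00 − 4×$460.00 = $2675.00
  $162.40 + 21.2% × ($2675.00 − $1400.00) = $162.40 + 21.2% × $1275.00 = $432.70
Social Insurance: 6% × $4515.00 = $270.90
Total: $432.70 + $270.90 = $703.60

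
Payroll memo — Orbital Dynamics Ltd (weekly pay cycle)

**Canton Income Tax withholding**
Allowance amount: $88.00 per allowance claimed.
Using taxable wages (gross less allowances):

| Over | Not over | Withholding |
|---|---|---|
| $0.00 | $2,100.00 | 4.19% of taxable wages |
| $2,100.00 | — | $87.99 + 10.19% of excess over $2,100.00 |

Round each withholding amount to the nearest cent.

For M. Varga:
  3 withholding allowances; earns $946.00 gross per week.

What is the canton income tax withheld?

$28.58

Canton Income Tax: taxable = $946.00 − 3×$88.00 = $682.00
  4.19% × $682.00 = $28.58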